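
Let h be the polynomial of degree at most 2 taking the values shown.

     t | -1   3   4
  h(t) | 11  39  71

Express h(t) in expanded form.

h(t) = 5t^2 - 3t + 3

Using the Lagrange interpolation formula with nodes -1, 3, 4:
  L_0(t) = (t - 3)(t - 4) / 20
  L_1(t) = (t + 1)(t - 4) / -4
  L_2(t) = (t + 1)(t - 3) / 5
Then h(t) = 11·L_0(t) + 39·L_1(t) + 71·L_2(t).
Expanding and collecting terms gives h(t) = 5t^2 - 3t + 3.
Check: h(4) = 71. ✓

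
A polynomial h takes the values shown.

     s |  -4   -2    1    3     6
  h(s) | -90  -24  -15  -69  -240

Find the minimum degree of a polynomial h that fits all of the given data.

Divided differences on the nodes -4, -2, 1, 3, 6:
  order 0: -90  -24  -15  -69  -240
  order 1: 33  3  -27  -57
  order 2: -6  -6  -6
  order 3: 0  0
  order 4: 0
The order-2 divided differences are all -6 (nonzero) and every higher order vanishes, so the data lies on a polynomial of degree exactly 2.

2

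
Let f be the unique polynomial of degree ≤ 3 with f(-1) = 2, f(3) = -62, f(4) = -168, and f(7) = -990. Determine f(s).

Using the Lagrange interpolation formula with nodes -1, 3, 4, 7:
  L_0(s) = (s - 3)(s - 4)(s - 7) / -160
  L_1(s) = (s + 1)(s - 4)(s - 7) / 16
  L_2(s) = (s + 1)(s - 3)(s - 7) / -15
  L_3(s) = (s + 1)(s - 3)(s - 4) / 96
Then f(s) = 2·L_0(s) - 62·L_1(s) - 168·L_2(s) - 990·L_3(s).
Expanding and collecting terms gives f(s) = -3s^3 + 5s + 4.
Check: f(3) = -62. ✓

f(s) = -3s^3 + 5s + 4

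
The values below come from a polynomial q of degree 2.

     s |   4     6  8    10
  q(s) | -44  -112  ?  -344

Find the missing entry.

On equispaced nodes a degree-2 polynomial has vanishing third forward difference, so
  - q(4) + 3·q(6) - 3·q(8) + q(10) = 0.
Substituting the known values and solving for q(8):
  -3·q(8) = 636
  q(8) = -212.

-212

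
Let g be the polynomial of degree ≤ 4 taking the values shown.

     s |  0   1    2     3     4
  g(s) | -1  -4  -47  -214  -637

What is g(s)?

Write g(s) = as^4 + bs^3 + cs^2 + ds + e. Substituting each data point gives a linear system:
  e = -1
  a + b + c + d + e = -4
  16a + 8b + 4c + 2d + e = -47
  81a + 27b + 9c + 3d + e = -214
  256a + 64b + 16c + 4d + e = -637
Solving the system yields a = -2, b = -2, c = 0, d = 1, e = -1.
So g(s) = -2s⁴ - 2s³ + s - 1.
Check: g(1) = -4. ✓

g(s) = -2s^4 - 2s^3 + s - 1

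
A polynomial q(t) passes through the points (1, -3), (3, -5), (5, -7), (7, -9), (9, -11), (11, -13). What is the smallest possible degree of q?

Forward differences of the values at t = 1, 3, 5, 7, 9, 11:
  q  : -3  -5  -7  -9  -11  -13
  Δ  : -2  -2  -2  -2  -2
  Δ^2: 0  0  0  0
  Δ^3: 0  0  0
  Δ^4: 0  0
  Δ^5: 0
The first differences are constant (-2) and nonzero, while all higher differences vanish, so the minimal degree is 1.

1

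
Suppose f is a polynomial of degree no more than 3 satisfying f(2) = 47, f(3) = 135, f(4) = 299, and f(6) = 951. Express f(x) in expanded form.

f(x) = 4x^3 + 2x^2 + 2x + 3

Write f(x) = ax^3 + bx^2 + cx + d. Substituting each data point gives a linear system:
  8a + 4b + 2c + d = 47
  27a + 9b + 3c + d = 135
  64a + 16b + 4c + d = 299
  216a + 36b + 6c + d = 951
Solving the system yields a = 4, b = 2, c = 2, d = 3.
So f(x) = 4x³ + 2x² + 2x + 3.
Check: f(2) = 47. ✓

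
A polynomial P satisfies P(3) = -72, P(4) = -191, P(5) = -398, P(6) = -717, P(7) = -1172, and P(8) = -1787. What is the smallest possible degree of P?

3

Forward differences of the values at x = 3, 4, 5, 6, 7, 8:
  P  : -72  -191  -398  -717  -1172  -1787
  Δ  : -119  -207  -319  -455  -615
  Δ^2: -88  -112  -136  -160
  Δ^3: -24  -24  -24
  Δ^4: 0  0
  Δ^5: 0
The third differences are constant (-24) and nonzero, while all higher differences vanish, so the minimal degree is 3.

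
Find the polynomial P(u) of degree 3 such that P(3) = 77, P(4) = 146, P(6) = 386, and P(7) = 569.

Write P(u) = au^3 + bu^2 + cu + d. Substituting each data point gives a linear system:
  27a + 9b + 3c + d = 77
  64a + 16b + 4c + d = 146
  216a + 36b + 6c + d = 386
  343a + 49b + 7c + d = 569
Solving the system yields a = 1, b = 4, c = 4, d = 2.
So P(u) = u³ + 4u² + 4u + 2.
Check: P(3) = 77. ✓

P(u) = u^3 + 4u^2 + 4u + 2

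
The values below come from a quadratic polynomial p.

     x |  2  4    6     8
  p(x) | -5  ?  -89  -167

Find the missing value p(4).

-35

On equispaced nodes a degree-2 polynomial has vanishing third forward difference, so
  - p(2) + 3·p(4) - 3·p(6) + p(8) = 0.
Substituting the known values and solving for p(4):
  3·p(4) = -105
  p(4) = -35.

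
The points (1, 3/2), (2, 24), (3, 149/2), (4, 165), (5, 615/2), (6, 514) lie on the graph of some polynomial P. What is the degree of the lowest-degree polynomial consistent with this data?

3

Forward differences of the values at u = 1, 2, 3, 4, 5, 6:
  P  : 3/2  24  149/2  165  615/2  514
  Δ  : 45/2  101/2  181/2  285/2  413/2
  Δ^2: 28  40  52  64
  Δ^3: 12  12  12
  Δ^4: 0  0
  Δ^5: 0
The third differences are constant (12) and nonzero, while all higher differences vanish, so the minimal degree is 3.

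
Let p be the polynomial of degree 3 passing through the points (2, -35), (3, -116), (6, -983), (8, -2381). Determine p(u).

Write p(u) = au^3 + bu^2 + cu + d. Substituting each data point gives a linear system:
  8a + 4b + 2c + d = -35
  27a + 9b + 3c + d = -116
  216a + 36b + 6c + d = -983
  512a + 64b + 8c + d = -2381
Solving the system yields a = -5, b = 3, c = -1, d = -5.
So p(u) = -5u³ + 3u² - u - 5.
Check: p(6) = -983. ✓

p(u) = -5u^3 + 3u^2 - u - 5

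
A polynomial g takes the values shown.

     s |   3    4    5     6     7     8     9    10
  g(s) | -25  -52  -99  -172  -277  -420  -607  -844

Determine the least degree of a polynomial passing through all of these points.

3

Forward differences of the values at s = 3, 4, 5, 6, 7, 8, 9, 10:
  g  : -25  -52  -99  -172  -277  -420  -607  -844
  Δ  : -27  -47  -73  -105  -143  -187  -237
  Δ^2: -20  -26  -32  -38  -44  -50
  Δ^3: -6  -6  -6  -6  -6
  Δ^4: 0  0  0  0
  Δ^5: 0  0  0
  Δ^6: 0  0
  Δ^7: 0
The third differences are constant (-6) and nonzero, while all higher differences vanish, so the minimal degree is 3.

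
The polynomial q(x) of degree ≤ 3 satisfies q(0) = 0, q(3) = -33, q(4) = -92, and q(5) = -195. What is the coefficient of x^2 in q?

Write q(x) = ax^3 + bx^2 + cx + d. Substituting each data point gives a linear system:
  d = 0
  27a + 9b + 3c + d = -33
  64a + 16b + 4c + d = -92
  125a + 25b + 5c + d = -195
Solving the system yields a = -2, b = 2, c = 1, d = 0.
So q(x) = -2x^3 + 2x^2 + x.
The coefficient of x^2 is 2.

2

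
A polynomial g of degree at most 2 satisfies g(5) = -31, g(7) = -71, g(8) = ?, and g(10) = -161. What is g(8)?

-97

The 3 known points determine the degree-2 polynomial uniquely.
Write g(t) = at^2 + bt + c. Substituting each data point gives a linear system:
  25a + 5b + c = -31
  49a + 7b + c = -71
  100a + 10b + c = -161
Solving the system yields a = -2, b = 4, c = -1.
So g(t) = -2t^2 + 4t - 1.
Then g(8) = -97.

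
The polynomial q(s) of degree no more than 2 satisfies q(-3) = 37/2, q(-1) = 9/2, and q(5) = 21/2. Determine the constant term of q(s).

1/2

Write q(s) = as^2 + bs + c. Substituting each data point gives a linear system:
  9a - 3b + c = 37/2
  a - b + c = 9/2
  25a + 5b + c = 21/2
Solving the system yields a = 1, b = -3, c = 1/2.
So q(s) = s² - 3s + 1/2.
The constant term is 1/2.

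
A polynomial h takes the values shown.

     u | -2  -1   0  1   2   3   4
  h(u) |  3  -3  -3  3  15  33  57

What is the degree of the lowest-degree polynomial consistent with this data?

2

Forward differences of the values at u = -2, -1, 0, 1, 2, 3, 4:
  h  : 3  -3  -3  3  15  33  57
  Δ  : -6  0  6  12  18  24
  Δ^2: 6  6  6  6  6
  Δ^3: 0  0  0  0
  Δ^4: 0  0  0
  Δ^5: 0  0
  Δ^6: 0
The second differences are constant (6) and nonzero, while all higher differences vanish, so the minimal degree is 2.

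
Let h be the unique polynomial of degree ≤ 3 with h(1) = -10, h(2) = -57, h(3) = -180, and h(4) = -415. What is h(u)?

h(u) = -6u^3 - 2u^2 + u - 3

Write h(u) = au^3 + bu^2 + cu + d. Substituting each data point gives a linear system:
  a + b + c + d = -10
  8a + 4b + 2c + d = -57
  27a + 9b + 3c + d = -180
  64a + 16b + 4c + d = -415
Solving the system yields a = -6, b = -2, c = 1, d = -3.
So h(u) = -6u³ - 2u² + u - 3.
Check: h(4) = -415. ✓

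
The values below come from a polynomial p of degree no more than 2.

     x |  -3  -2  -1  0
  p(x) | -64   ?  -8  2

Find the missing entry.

-30

On equispaced nodes a degree-2 polynomial has vanishing third forward difference, so
  - p(-3) + 3·p(-2) - 3·p(-1) + p(0) = 0.
Substituting the known values and solving for p(-2):
  3·p(-2) = -90
  p(-2) = -30.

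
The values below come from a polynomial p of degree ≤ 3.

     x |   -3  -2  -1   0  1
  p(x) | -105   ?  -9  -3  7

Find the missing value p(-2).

-35

On equispaced nodes a degree-3 polynomial has vanishing fourth forward difference, so
  p(-3) - 4·p(-2) + 6·p(-1) - 4·p(0) + p(1) = 0.
Substituting the known values and solving for p(-2):
  -4·p(-2) = 140
  p(-2) = -35.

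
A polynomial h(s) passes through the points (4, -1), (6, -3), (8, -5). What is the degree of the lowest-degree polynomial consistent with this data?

Forward differences of the values at s = 4, 6, 8:
  h  : -1  -3  -5
  Δ  : -2  -2
  Δ^2: 0
The first differences are constant (-2) and nonzero, while all higher differences vanish, so the minimal degree is 1.

1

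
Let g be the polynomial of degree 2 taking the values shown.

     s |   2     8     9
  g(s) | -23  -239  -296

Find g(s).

g(s) = -3s^2 - 6s + 1

Using the Lagrange interpolation formula with nodes 2, 8, 9:
  L_0(s) = (s - 8)(s - 9) / 42
  L_1(s) = (s - 2)(s - 9) / -6
  L_2(s) = (s - 2)(s - 8) / 7
Then g(s) = -23·L_0(s) - 239·L_1(s) - 296·L_2(s).
Expanding and collecting terms gives g(s) = -3s^2 - 6s + 1.
Check: g(8) = -239. ✓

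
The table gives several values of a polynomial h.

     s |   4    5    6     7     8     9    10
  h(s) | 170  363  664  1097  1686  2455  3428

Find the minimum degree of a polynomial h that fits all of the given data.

3

Forward differences of the values at s = 4, 5, 6, 7, 8, 9, 10:
  h  : 170  363  664  1097  1686  2455  3428
  Δ  : 193  301  433  589  769  973
  Δ^2: 108  132  156  180  204
  Δ^3: 24  24  24  24
  Δ^4: 0  0  0
  Δ^5: 0  0
  Δ^6: 0
The third differences are constant (24) and nonzero, while all higher differences vanish, so the minimal degree is 3.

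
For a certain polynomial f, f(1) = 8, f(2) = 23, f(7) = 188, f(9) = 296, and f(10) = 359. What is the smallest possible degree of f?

Divided differences on the nodes 1, 2, 7, 9, 10:
  order 0: 8  23  188  296  359
  order 1: 15  33  54  63
  order 2: 3  3  3
  order 3: 0  0
  order 4: 0
The order-2 divided differences are all 3 (nonzero) and every higher order vanishes, so the data lies on a polynomial of degree exactly 2.

2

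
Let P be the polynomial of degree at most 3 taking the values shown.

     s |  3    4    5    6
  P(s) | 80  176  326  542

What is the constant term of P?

-4

Write P(s) = as^3 + bs^2 + cs + d. Substituting each data point gives a linear system:
  27a + 9b + 3c + d = 80
  64a + 16b + 4c + d = 176
  125a + 25b + 5c + d = 326
  216a + 36b + 6c + d = 542
Solving the system yields a = 2, b = 3, c = 1, d = -4.
So P(s) = 2s³ + 3s² + s - 4.
The constant term is -4.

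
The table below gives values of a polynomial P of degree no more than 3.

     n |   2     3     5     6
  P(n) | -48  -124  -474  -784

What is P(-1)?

0

Write P(n) = an^3 + bn^2 + cn + d. Substituting each data point gives a linear system:
  8a + 4b + 2c + d = -48
  27a + 9b + 3c + d = -124
  125a + 25b + 5c + d = -474
  216a + 36b + 6c + d = -784
Solving the system yields a = -3, b = -3, c = -4, d = -4.
So P(n) = -3n³ - 3n² - 4n - 4.
Then P(-1) = 0.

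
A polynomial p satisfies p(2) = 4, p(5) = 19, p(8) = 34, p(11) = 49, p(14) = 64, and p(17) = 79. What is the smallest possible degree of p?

Forward differences of the values at n = 2, 5, 8, 11, 14, 17:
  p  : 4  19  34  49  64  79
  Δ  : 15  15  15  15  15
  Δ^2: 0  0  0  0
  Δ^3: 0  0  0
  Δ^4: 0  0
  Δ^5: 0
The first differences are constant (15) and nonzero, while all higher differences vanish, so the minimal degree is 1.

1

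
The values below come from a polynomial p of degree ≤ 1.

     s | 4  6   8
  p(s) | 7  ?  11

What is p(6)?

The 2 known points determine the degree-1 polynomial uniquely.
Write p(s) = as + b. Substituting each data point gives a linear system:
  4a + b = 7
  8a + b = 11
Solving the system yields a = 1, b = 3.
So p(s) = s + 3.
Then p(6) = 9.

9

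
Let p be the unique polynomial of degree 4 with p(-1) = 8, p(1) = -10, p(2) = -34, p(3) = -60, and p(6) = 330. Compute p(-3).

Write p(n) = an^4 + bn^3 + cn^2 + dn + e. Substituting each data point gives a linear system:
  a - b + c - d + e = 8
  a + b + c + d + e = -10
  16a + 8b + 4c + 2d + e = -34
  81a + 27b + 9c + 3d + e = -60
  1296a + 216b + 36c + 6d + e = 330
Solving the system yields a = 1, b = -4, c = -2, d = -5, e = 0.
So p(n) = n^4 - 4n^3 - 2n^2 - 5n.
Then p(-3) = 186.

186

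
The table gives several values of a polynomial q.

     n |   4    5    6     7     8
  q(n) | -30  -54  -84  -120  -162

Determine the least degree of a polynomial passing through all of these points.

Forward differences of the values at n = 4, 5, 6, 7, 8:
  q  : -30  -54  -84  -120  -162
  Δ  : -24  -30  -36  -42
  Δ^2: -6  -6  -6
  Δ^3: 0  0
  Δ^4: 0
The second differences are constant (-6) and nonzero, while all higher differences vanish, so the minimal degree is 2.

2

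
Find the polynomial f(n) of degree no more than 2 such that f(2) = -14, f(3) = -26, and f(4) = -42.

Write f(n) = an^2 + bn + c. Substituting each data point gives a linear system:
  4a + 2b + c = -14
  9a + 3b + c = -26
  16a + 4b + c = -42
Solving the system yields a = -2, b = -2, c = -2.
So f(n) = -2n^2 - 2n - 2.
Check: f(4) = -42. ✓

f(n) = -2n^2 - 2n - 2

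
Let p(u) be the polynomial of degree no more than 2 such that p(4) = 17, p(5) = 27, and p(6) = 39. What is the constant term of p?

-3

Write p(u) = au^2 + bu + c. Substituting each data point gives a linear system:
  16a + 4b + c = 17
  25a + 5b + c = 27
  36a + 6b + c = 39
Solving the system yields a = 1, b = 1, c = -3.
So p(u) = u^2 + u - 3.
The constant term is -3.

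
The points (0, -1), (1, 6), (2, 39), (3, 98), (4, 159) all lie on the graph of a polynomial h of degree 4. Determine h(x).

Using the Lagrange interpolation formula with nodes 0, 1, 2, 3, 4:
  L_0(x) = (x - 1)(x - 2)(x - 3)(x - 4) / 24
  L_1(x) = x(x - 2)(x - 3)(x - 4) / -6
  L_2(x) = x(x - 1)(x - 3)(x - 4) / 4
  L_3(x) = x(x - 1)(x - 2)(x - 4) / -6
  L_4(x) = x(x - 1)(x - 2)(x - 3) / 24
Then h(x) = -1·L_0(x) + 6·L_1(x) + 39·L_2(x) + 98·L_3(x) + 159·L_4(x).
Expanding and collecting terms gives h(x) = -x⁴ + 6x³ + 2x² - 1.
Check: h(2) = 39. ✓

h(x) = -x^4 + 6x^3 + 2x^2 - 1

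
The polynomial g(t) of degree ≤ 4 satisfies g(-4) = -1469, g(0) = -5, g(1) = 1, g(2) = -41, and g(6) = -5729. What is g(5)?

Using the Lagrange interpolation formula with nodes -4, 0, 1, 2, 6:
  L_0(t) = t(t - 1)(t - 2)(t - 6) / 1200
  L_1(t) = (t + 4)(t - 1)(t - 2)(t - 6) / -48
  L_2(t) = (t + 4)t(t - 2)(t - 6) / 25
  L_3(t) = (t + 4)t(t - 1)(t - 6) / -48
  L_4(t) = (t + 4)t(t - 1)(t - 2) / 1200
Then g(t) = -1469·L_0(t) - 5·L_1(t) + 1·L_2(t) - 41·L_3(t) - 5729·L_4(t).
Expanding and collecting terms gives g(t) = -5t⁴ + 3t³ + 2t² + 6t - 5.
Evaluating at t = 5: g(5) = -2675.

-2675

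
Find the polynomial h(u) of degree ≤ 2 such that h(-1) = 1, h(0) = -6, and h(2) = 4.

Write h(u) = au^2 + bu + c. Substituting each data point gives a linear system:
  a - b + c = 1
  c = -6
  4a + 2b + c = 4
Solving the system yields a = 4, b = -3, c = -6.
So h(u) = 4u² - 3u - 6.
Check: h(2) = 4. ✓

h(u) = 4u^2 - 3u - 6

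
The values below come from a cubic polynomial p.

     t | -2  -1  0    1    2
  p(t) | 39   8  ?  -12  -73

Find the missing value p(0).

3

The 4 known points determine the degree-3 polynomial uniquely.
Write p(t) = at^3 + bt^2 + ct + d. Substituting each data point gives a linear system:
  -8a + 4b - 2c + d = 39
  -a + b - c + d = 8
  a + b + c + d = -12
  8a + 4b + 2c + d = -73
Solving the system yields a = -6, b = -5, c = -4, d = 3.
So p(t) = -6t³ - 5t² - 4t + 3.
Then p(0) = 3.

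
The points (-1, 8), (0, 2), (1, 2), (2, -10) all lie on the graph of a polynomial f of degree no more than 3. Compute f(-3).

110

Write f(s) = as^3 + bs^2 + cs + d. Substituting each data point gives a linear system:
  -a + b - c + d = 8
  d = 2
  a + b + c + d = 2
  8a + 4b + 2c + d = -10
Solving the system yields a = -3, b = 3, c = 0, d = 2.
So f(s) = -3s^3 + 3s^2 + 2.
Then f(-3) = 110.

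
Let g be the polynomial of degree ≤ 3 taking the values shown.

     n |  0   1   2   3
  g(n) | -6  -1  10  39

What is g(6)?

Using the Lagrange interpolation formula with nodes 0, 1, 2, 3:
  L_0(n) = (n - 1)(n - 2)(n - 3) / -6
  L_1(n) = n(n - 2)(n - 3) / 2
  L_2(n) = n(n - 1)(n - 3) / -2
  L_3(n) = n(n - 1)(n - 2) / 6
Then g(n) = -6·L_0(n) - 1·L_1(n) + 10·L_2(n) + 39·L_3(n).
Expanding and collecting terms gives g(n) = 2n³ - 3n² + 6n - 6.
Evaluating at n = 6: g(6) = 354.

354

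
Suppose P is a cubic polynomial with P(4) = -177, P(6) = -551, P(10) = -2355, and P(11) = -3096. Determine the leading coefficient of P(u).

-2

Write P(u) = au^3 + bu^2 + cu + d. Substituting each data point gives a linear system:
  64a + 16b + 4c + d = -177
  216a + 36b + 6c + d = -551
  1000a + 100b + 10c + d = -2355
  1331a + 121b + 11c + d = -3096
Solving the system yields a = -2, b = -4, c = 5, d = -5.
So P(u) = -2u³ - 4u² + 5u - 5.
The leading coefficient is -2.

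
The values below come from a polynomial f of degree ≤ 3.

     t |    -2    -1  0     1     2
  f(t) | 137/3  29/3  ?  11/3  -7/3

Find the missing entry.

5/3

The 4 known points determine the degree-3 polynomial uniquely.
Write f(t) = at^3 + bt^2 + ct + d. Substituting each data point gives a linear system:
  -8a + 4b - 2c + d = 137/3
  -a + b - c + d = 29/3
  a + b + c + d = 11/3
  8a + 4b + 2c + d = -7/3
Solving the system yields a = -3, b = 5, c = 0, d = 5/3.
So f(t) = -3t^3 + 5t^2 + 5/3.
Then f(0) = 5/3.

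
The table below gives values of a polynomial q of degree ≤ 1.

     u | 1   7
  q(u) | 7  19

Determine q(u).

Write q(u) = au + b. Substituting each data point gives a linear system:
  a + b = 7
  7a + b = 19
Solving the system yields a = 2, b = 5.
So q(u) = 2u + 5.
Check: q(1) = 7. ✓

q(u) = 2u + 5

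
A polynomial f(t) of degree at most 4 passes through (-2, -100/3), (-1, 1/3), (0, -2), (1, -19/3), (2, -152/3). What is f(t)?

f(t) = -3t^4 - (1/3)t^3 + 2t^2 - 3t - 2

Write f(t) = at^4 + bt^3 + ct^2 + dt + e. Substituting each data point gives a linear system:
  16a - 8b + 4c - 2d + e = -100/3
  a - b + c - d + e = 1/3
  e = -2
  a + b + c + d + e = -19/3
  16a + 8b + 4c + 2d + e = -152/3
Solving the system yields a = -3, b = -1/3, c = 2, d = -3, e = -2.
So f(t) = -3t⁴ - (1/3)t³ + 2t² - 3t - 2.
Check: f(1) = -19/3. ✓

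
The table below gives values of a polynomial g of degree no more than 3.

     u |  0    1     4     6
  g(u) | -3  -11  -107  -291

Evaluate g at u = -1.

Using the Lagrange interpolation formula with nodes 0, 1, 4, 6:
  L_0(u) = (u - 1)(u - 4)(u - 6) / -24
  L_1(u) = u(u - 4)(u - 6) / 15
  L_2(u) = u(u - 1)(u - 6) / -24
  L_3(u) = u(u - 1)(u - 4) / 60
Then g(u) = -3·L_0(u) - 11·L_1(u) - 107·L_2(u) - 291·L_3(u).
Expanding and collecting terms gives g(u) = -u^3 - u^2 - 6u - 3.
Evaluating at u = -1: g(-1) = 3.

3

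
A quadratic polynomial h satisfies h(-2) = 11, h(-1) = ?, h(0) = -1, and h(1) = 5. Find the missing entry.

The 3 known points determine the degree-2 polynomial uniquely.
Write h(u) = au^2 + bu + c. Substituting each data point gives a linear system:
  4a - 2b + c = 11
  c = -1
  a + b + c = 5
Solving the system yields a = 4, b = 2, c = -1.
So h(u) = 4u^2 + 2u - 1.
Then h(-1) = 1.

1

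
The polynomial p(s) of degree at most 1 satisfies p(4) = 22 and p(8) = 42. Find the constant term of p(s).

Write p(s) = as + b. Substituting each data point gives a linear system:
  4a + b = 22
  8a + b = 42
Solving the system yields a = 5, b = 2.
So p(s) = 5s + 2.
The constant term is 2.

2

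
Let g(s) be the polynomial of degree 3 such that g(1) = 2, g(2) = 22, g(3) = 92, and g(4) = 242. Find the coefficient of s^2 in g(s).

Write g(s) = as^3 + bs^2 + cs + d. Substituting each data point gives a linear system:
  a + b + c + d = 2
  8a + 4b + 2c + d = 22
  27a + 9b + 3c + d = 92
  64a + 16b + 4c + d = 242
Solving the system yields a = 5, b = -5, c = 0, d = 2.
So g(s) = 5s^3 - 5s^2 + 2.
The coefficient of s^2 is -5.

-5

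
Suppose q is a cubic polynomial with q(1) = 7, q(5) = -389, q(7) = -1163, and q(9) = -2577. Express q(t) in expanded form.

q(t) = -4t^3 + 4t^2 + t + 6

Using the Lagrange interpolation formula with nodes 1, 5, 7, 9:
  L_0(t) = (t - 5)(t - 7)(t - 9) / -192
  L_1(t) = (t - 1)(t - 7)(t - 9) / 32
  L_2(t) = (t - 1)(t - 5)(t - 9) / -24
  L_3(t) = (t - 1)(t - 5)(t - 7) / 64
Then q(t) = 7·L_0(t) - 389·L_1(t) - 1163·L_2(t) - 2577·L_3(t).
Expanding and collecting terms gives q(t) = -4t^3 + 4t^2 + t + 6.
Check: q(9) = -2577. ✓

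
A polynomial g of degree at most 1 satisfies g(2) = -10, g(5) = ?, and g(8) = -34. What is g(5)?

-22

On equispaced nodes a degree-1 polynomial has vanishing second forward difference, so
  g(2) - 2·g(5) + g(8) = 0.
Substituting the known values and solving for g(5):
  -2·g(5) = 44
  g(5) = -22.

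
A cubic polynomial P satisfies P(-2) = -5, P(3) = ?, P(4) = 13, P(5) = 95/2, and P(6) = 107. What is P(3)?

The 4 known points determine the degree-3 polynomial uniquely.
Write P(s) = as^3 + bs^2 + cs + d. Substituting each data point gives a linear system:
  -8a + 4b - 2c + d = -5
  64a + 16b + 4c + d = 13
  125a + 25b + 5c + d = 95/2
  216a + 36b + 6c + d = 107
Solving the system yields a = 1, b = -5/2, c = -4, d = 5.
So P(s) = s^3 - (5/2)s^2 - 4s + 5.
Then P(3) = -5/2.

-5/2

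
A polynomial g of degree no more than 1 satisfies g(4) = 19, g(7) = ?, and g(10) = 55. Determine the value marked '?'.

The 2 known points determine the degree-1 polynomial uniquely.
Write g(s) = as + b. Substituting each data point gives a linear system:
  4a + b = 19
  10a + b = 55
Solving the system yields a = 6, b = -5.
So g(s) = 6s - 5.
Then g(7) = 37.

37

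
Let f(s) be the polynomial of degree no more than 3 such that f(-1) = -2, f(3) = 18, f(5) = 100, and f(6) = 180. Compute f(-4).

Write f(s) = as^3 + bs^2 + cs + d. Substituting each data point gives a linear system:
  -a + b - c + d = -2
  27a + 9b + 3c + d = 18
  125a + 25b + 5c + d = 100
  216a + 36b + 6c + d = 180
Solving the system yields a = 1, b = -1, c = 0, d = 0.
So f(s) = s^3 - s^2.
Then f(-4) = -80.

-80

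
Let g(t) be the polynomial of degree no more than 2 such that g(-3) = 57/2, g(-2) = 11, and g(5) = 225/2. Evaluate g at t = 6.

Using the Lagrange interpolation formula with nodes -3, -2, 5:
  L_0(t) = (t + 2)(t - 5) / 8
  L_1(t) = (t + 3)(t - 5) / -7
  L_2(t) = (t + 3)(t + 2) / 56
Then g(t) = 57/2·L_0(t) + 11·L_1(t) + 225/2·L_2(t).
Expanding and collecting terms gives g(t) = 4t^2 + (5/2)t.
Evaluating at t = 6: g(6) = 159.

159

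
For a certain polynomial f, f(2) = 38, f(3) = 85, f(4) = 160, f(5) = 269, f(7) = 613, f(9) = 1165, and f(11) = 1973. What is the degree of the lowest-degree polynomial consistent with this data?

3

Divided differences on the nodes 2, 3, 4, 5, 7, 9, 11:
  order 0: 38  85  160  269  613  1165  1973
  order 1: 47  75  109  172  276  404
  order 2: 14  17  21  26  32
  order 3: 1  1  1  1
  order 4: 0  0  0
  order 5: 0  0
  order 6: 0
The order-3 divided differences are all 1 (nonzero) and every higher order vanishes, so the data lies on a polynomial of degree exactly 3.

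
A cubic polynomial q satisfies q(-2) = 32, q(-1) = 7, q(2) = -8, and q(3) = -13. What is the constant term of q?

Write q(t) = at^3 + bt^2 + ct + d. Substituting each data point gives a linear system:
  -8a + 4b - 2c + d = 32
  -a + b - c + d = 7
  8a + 4b + 2c + d = -8
  27a + 9b + 3c + d = -13
Solving the system yields a = -1, b = 4, c = -6, d = -4.
So q(t) = -t^3 + 4t^2 - 6t - 4.
The constant term is -4.

-4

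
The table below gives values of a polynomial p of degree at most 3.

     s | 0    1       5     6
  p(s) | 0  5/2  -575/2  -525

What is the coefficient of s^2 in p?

3

Write p(s) = as^3 + bs^2 + cs + d. Substituting each data point gives a linear system:
  d = 0
  a + b + c + d = 5/2
  125a + 25b + 5c + d = -575/2
  216a + 36b + 6c + d = -525
Solving the system yields a = -3, b = 3, c = 5/2, d = 0.
So p(s) = -3s^3 + 3s^2 + (5/2)s.
The coefficient of s^2 is 3.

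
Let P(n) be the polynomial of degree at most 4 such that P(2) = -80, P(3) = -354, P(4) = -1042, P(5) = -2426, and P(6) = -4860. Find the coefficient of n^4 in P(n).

Write P(n) = an^4 + bn^3 + cn^2 + dn + e. Substituting each data point gives a linear system:
  16a + 8b + 4c + 2d + e = -80
  81a + 27b + 9c + 3d + e = -354
  256a + 64b + 16c + 4d + e = -1042
  625a + 125b + 25c + 5d + e = -2426
  1296a + 216b + 36c + 6d + e = -4860
Solving the system yields a = -3, b = -5, c = 3, d = 1, e = -6.
So P(n) = -3n^4 - 5n^3 + 3n^2 + n - 6.
The leading coefficient is -3.

-3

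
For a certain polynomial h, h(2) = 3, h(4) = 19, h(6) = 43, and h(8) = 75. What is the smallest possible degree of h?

2

Forward differences of the values at u = 2, 4, 6, 8:
  h  : 3  19  43  75
  Δ  : 16  24  32
  Δ^2: 8  8
  Δ^3: 0
The second differences are constant (8) and nonzero, while all higher differences vanish, so the minimal degree is 2.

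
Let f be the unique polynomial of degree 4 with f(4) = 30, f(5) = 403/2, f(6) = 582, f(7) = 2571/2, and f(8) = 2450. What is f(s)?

f(s) = s^4 - 3s^3 - (3/2)s^2 - s - 6

Write f(s) = as^4 + bs^3 + cs^2 + ds + e. Substituting each data point gives a linear system:
  256a + 64b + 16c + 4d + e = 30
  625a + 125b + 25c + 5d + e = 403/2
  1296a + 216b + 36c + 6d + e = 582
  2401a + 343b + 49c + 7d + e = 2571/2
  4096a + 512b + 64c + 8d + e = 2450
Solving the system yields a = 1, b = -3, c = -3/2, d = -1, e = -6.
So f(s) = s^4 - 3s^3 - (3/2)s^2 - s - 6.
Check: f(7) = 2571/2. ✓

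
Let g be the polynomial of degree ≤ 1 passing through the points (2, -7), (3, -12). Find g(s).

Write g(s) = as + b. Substituting each data point gives a linear system:
  2a + b = -7
  3a + b = -12
Solving the system yields a = -5, b = 3.
So g(s) = -5s + 3.
Check: g(2) = -7. ✓

g(s) = -5s + 3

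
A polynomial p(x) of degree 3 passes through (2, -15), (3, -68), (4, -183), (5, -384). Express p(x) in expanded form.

p(x) = -4x^3 + 5x^2 - 2x + 1

Write p(x) = ax^3 + bx^2 + cx + d. Substituting each data point gives a linear system:
  8a + 4b + 2c + d = -15
  27a + 9b + 3c + d = -68
  64a + 16b + 4c + d = -183
  125a + 25b + 5c + d = -384
Solving the system yields a = -4, b = 5, c = -2, d = 1.
So p(x) = -4x^3 + 5x^2 - 2x + 1.
Check: p(5) = -384. ✓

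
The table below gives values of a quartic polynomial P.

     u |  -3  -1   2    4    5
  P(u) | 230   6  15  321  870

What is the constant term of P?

Write P(u) = au^4 + bu^3 + cu^2 + du + e. Substituting each data point gives a linear system:
  81a - 27b + 9c - 3d + e = 230
  a - b + c - d + e = 6
  16a + 8b + 4c + 2d + e = 15
  256a + 64b + 16c + 4d + e = 321
  625a + 125b + 25c + 5d + e = 870
Solving the system yields a = 2, b = -3, c = -1, d = 3, e = 5.
So P(u) = 2u^4 - 3u^3 - u^2 + 3u + 5.
The constant term is 5.

5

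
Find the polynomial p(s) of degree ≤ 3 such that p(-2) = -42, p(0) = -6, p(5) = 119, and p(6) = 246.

p(s) = 2s^3 - 5s^2 - 6

Write p(s) = as^3 + bs^2 + cs + d. Substituting each data point gives a linear system:
  -8a + 4b - 2c + d = -42
  d = -6
  125a + 25b + 5c + d = 119
  216a + 36b + 6c + d = 246
Solving the system yields a = 2, b = -5, c = 0, d = -6.
So p(s) = 2s³ - 5s² - 6.
Check: p(5) = 119. ✓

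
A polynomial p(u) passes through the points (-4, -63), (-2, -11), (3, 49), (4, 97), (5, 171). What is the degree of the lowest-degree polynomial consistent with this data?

3

Divided differences on the nodes -4, -2, 3, 4, 5:
  order 0: -63  -11  49  97  171
  order 1: 26  12  48  74
  order 2: -2  6  13
  order 3: 1  1
  order 4: 0
The order-3 divided differences are all 1 (nonzero) and every higher order vanishes, so the data lies on a polynomial of degree exactly 3.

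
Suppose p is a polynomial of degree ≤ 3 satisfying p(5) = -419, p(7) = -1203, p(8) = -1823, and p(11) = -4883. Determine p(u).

p(u) = -4u^3 + 4u^2 - 4u + 1

Write p(u) = au^3 + bu^2 + cu + d. Substituting each data point gives a linear system:
  125a + 25b + 5c + d = -419
  343a + 49b + 7c + d = -1203
  512a + 64b + 8c + d = -1823
  1331a + 121b + 11c + d = -4883
Solving the system yields a = -4, b = 4, c = -4, d = 1.
So p(u) = -4u^3 + 4u^2 - 4u + 1.
Check: p(8) = -1823. ✓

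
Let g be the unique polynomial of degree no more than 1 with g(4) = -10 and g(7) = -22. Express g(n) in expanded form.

g(n) = -4n + 6

Write g(n) = an + b. Substituting each data point gives a linear system:
  4a + b = -10
  7a + b = -22
Solving the system yields a = -4, b = 6.
So g(n) = -4n + 6.
Check: g(7) = -22. ✓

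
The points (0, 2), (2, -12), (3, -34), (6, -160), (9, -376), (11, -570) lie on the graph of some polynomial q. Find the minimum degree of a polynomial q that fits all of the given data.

Divided differences on the nodes 0, 2, 3, 6, 9, 11:
  order 0: 2  -12  -34  -160  -376  -570
  order 1: -7  -22  -42  -72  -97
  order 2: -5  -5  -5  -5
  order 3: 0  0  0
  order 4: 0  0
  order 5: 0
The order-2 divided differences are all -5 (nonzero) and every higher order vanishes, so the data lies on a polynomial of degree exactly 2.

2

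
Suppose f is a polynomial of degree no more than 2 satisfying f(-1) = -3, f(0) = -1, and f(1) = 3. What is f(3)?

Forward differences of the values at n = -1, 0, 1:
  f  : -3  -1  3
  Δ  : 2  4
  Δ^2: 2
The second differences are constant, confirming degree 2.
Interpolating (Newton forward form) and evaluating at n = 3 gives f(3) = 17.

17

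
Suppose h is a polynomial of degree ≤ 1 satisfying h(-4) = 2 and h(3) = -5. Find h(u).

h(u) = -u - 2

Using the Lagrange interpolation formula with nodes -4, 3:
  L_0(u) = (u - 3) / -7
  L_1(u) = (u + 4) / 7
Then h(u) = 2·L_0(u) - 5·L_1(u).
Expanding and collecting terms gives h(u) = -u - 2.
Check: h(-4) = 2. ✓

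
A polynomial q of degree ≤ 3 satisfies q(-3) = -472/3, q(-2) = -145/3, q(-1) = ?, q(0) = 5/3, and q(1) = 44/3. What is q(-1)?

-22/3

On equispaced nodes a degree-3 polynomial has vanishing fourth forward difference, so
  q(-3) - 4·q(-2) + 6·q(-1) - 4·q(0) + q(1) = 0.
Substituting the known values and solving for q(-1):
  6·q(-1) = -44
  q(-1) = -22/3.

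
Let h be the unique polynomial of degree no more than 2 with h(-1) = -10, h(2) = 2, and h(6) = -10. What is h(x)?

Write h(x) = ax^2 + bx + c. Substituting each data point gives a linear system:
  a - b + c = -10
  4a + 2b + c = 2
  36a + 6b + c = -10
Solving the system yields a = -1, b = 5, c = -4.
So h(x) = -x^2 + 5x - 4.
Check: h(2) = 2. ✓

h(x) = -x^2 + 5x - 4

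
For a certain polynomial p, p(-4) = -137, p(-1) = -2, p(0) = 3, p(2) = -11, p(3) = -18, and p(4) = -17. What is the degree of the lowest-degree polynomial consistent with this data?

Divided differences on the nodes -4, -1, 0, 2, 3, 4:
  order 0: -137  -2  3  -11  -18  -17
  order 1: 45  5  -7  -7  1
  order 2: -10  -4  0  4
  order 3: 1  1  1
  order 4: 0  0
  order 5: 0
The order-3 divided differences are all 1 (nonzero) and every higher order vanishes, so the data lies on a polynomial of degree exactly 3.

3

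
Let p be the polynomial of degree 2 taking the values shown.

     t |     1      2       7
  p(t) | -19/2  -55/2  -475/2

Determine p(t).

p(t) = -4t^2 - 6t + 1/2

Using the Lagrange interpolation formula with nodes 1, 2, 7:
  L_0(t) = (t - 2)(t - 7) / 6
  L_1(t) = (t - 1)(t - 7) / -5
  L_2(t) = (t - 1)(t - 2) / 30
Then p(t) = -19/2·L_0(t) - 55/2·L_1(t) - 475/2·L_2(t).
Expanding and collecting terms gives p(t) = -4t^2 - 6t + 1/2.
Check: p(2) = -55/2. ✓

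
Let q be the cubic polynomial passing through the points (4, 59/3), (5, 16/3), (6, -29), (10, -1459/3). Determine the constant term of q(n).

-3

Write q(n) = an^3 + bn^2 + cn + d. Substituting each data point gives a linear system:
  64a + 16b + 4c + d = 59/3
  125a + 25b + 5c + d = 16/3
  216a + 36b + 6c + d = -29
  1000a + 100b + 10c + d = -1459/3
Solving the system yields a = -1, b = 5, c = 5/3, d = -3.
So q(n) = -n^3 + 5n^2 + (5/3)n - 3.
The constant term is -3.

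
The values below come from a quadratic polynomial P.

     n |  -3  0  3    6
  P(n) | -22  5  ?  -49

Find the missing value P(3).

-4

On equispaced nodes a degree-2 polynomial has vanishing third forward difference, so
  - P(-3) + 3·P(0) - 3·P(3) + P(6) = 0.
Substituting the known values and solving for P(3):
  -3·P(3) = 12
  P(3) = -4.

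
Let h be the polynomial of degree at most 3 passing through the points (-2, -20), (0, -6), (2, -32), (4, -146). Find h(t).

h(t) = -t^3 - 5t^2 + t - 6

Using the Lagrange interpolation formula with nodes -2, 0, 2, 4:
  L_0(t) = t(t - 2)(t - 4) / -48
  L_1(t) = (t + 2)(t - 2)(t - 4) / 16
  L_2(t) = (t + 2)t(t - 4) / -16
  L_3(t) = (t + 2)t(t - 2) / 48
Then h(t) = -20·L_0(t) - 6·L_1(t) - 32·L_2(t) - 146·L_3(t).
Expanding and collecting terms gives h(t) = -t³ - 5t² + t - 6.
Check: h(0) = -6. ✓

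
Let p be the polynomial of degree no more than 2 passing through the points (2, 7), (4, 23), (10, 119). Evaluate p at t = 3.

Write p(t) = at^2 + bt + c. Substituting each data point gives a linear system:
  4a + 2b + c = 7
  16a + 4b + c = 23
  100a + 10b + c = 119
Solving the system yields a = 1, b = 2, c = -1.
So p(t) = t² + 2t - 1.
Then p(3) = 14.

14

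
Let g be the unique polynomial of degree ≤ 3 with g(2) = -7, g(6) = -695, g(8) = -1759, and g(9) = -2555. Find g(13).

Using the Lagrange interpolation formula with nodes 2, 6, 8, 9:
  L_0(u) = (u - 6)(u - 8)(u - 9) / -168
  L_1(u) = (u - 2)(u - 8)(u - 9) / 24
  L_2(u) = (u - 2)(u - 6)(u - 9) / -12
  L_3(u) = (u - 2)(u - 6)(u - 8) / 21
Then g(u) = -7·L_0(u) - 695·L_1(u) - 1759·L_2(u) - 2555·L_3(u).
Expanding and collecting terms gives g(u) = -4u^3 + 4u^2 + 4u + 1.
Evaluating at u = 13: g(13) = -8059.

-8059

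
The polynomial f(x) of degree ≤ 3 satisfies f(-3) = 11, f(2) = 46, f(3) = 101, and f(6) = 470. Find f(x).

Using the Lagrange interpolation formula with nodes -3, 2, 3, 6:
  L_0(x) = (x - 2)(x - 3)(x - 6) / -270
  L_1(x) = (x + 3)(x - 3)(x - 6) / 20
  L_2(x) = (x + 3)(x - 2)(x - 6) / -18
  L_3(x) = (x + 3)(x - 2)(x - 3) / 108
Then f(x) = 11·L_0(x) + 46·L_1(x) + 101·L_2(x) + 470·L_3(x).
Expanding and collecting terms gives f(x) = x³ + 6x² + 6x + 2.
Check: f(2) = 46. ✓

f(x) = x^3 + 6x^2 + 6x + 2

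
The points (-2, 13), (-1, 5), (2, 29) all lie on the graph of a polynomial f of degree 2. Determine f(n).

Write f(n) = an^2 + bn + c. Substituting each data point gives a linear system:
  4a - 2b + c = 13
  a - b + c = 5
  4a + 2b + c = 29
Solving the system yields a = 4, b = 4, c = 5.
So f(n) = 4n² + 4n + 5.
Check: f(-1) = 5. ✓

f(n) = 4n^2 + 4n + 5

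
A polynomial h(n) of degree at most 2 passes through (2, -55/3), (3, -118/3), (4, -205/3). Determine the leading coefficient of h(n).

Write h(n) = an^2 + bn + c. Substituting each data point gives a linear system:
  4a + 2b + c = -55/3
  9a + 3b + c = -118/3
  16a + 4b + c = -205/3
Solving the system yields a = -4, b = -1, c = -1/3.
So h(n) = -4n^2 - n - 1/3.
The leading coefficient is -4.

-4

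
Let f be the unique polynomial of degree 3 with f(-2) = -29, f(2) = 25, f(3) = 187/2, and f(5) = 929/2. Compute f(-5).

Using the Lagrange interpolation formula with nodes -2, 2, 3, 5:
  L_0(s) = (s - 2)(s - 3)(s - 5) / -140
  L_1(s) = (s + 2)(s - 3)(s - 5) / 12
  L_2(s) = (s + 2)(s - 2)(s - 5) / -10
  L_3(s) = (s + 2)(s - 2)(s - 3) / 42
Then f(s) = -29·L_0(s) + 25·L_1(s) + 187/2·L_2(s) + 929/2·L_3(s).
Expanding and collecting terms gives f(s) = 4s³ - s² - (5/2)s + 2.
Evaluating at s = -5: f(-5) = -1021/2.

-1021/2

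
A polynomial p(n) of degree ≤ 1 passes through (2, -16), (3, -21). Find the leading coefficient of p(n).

-5

Write p(n) = an + b. Substituting each data point gives a linear system:
  2a + b = -16
  3a + b = -21
Solving the system yields a = -5, b = -6.
So p(n) = -5n - 6.
The leading coefficient is -5.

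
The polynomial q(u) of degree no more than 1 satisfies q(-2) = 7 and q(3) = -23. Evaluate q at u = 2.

Using the Lagrange interpolation formula with nodes -2, 3:
  L_0(u) = (u - 3) / -5
  L_1(u) = (u + 2) / 5
Then q(u) = 7·L_0(u) - 23·L_1(u).
Expanding and collecting terms gives q(u) = -6u - 5.
Evaluating at u = 2: q(2) = -17.

-17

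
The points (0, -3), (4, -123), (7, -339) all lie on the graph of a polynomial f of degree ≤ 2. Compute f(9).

-543

Using the Lagrange interpolation formula with nodes 0, 4, 7:
  L_0(s) = (s - 4)(s - 7) / 28
  L_1(s) = s(s - 7) / -12
  L_2(s) = s(s - 4) / 21
Then f(s) = -3·L_0(s) - 123·L_1(s) - 339·L_2(s).
Expanding and collecting terms gives f(s) = -6s² - 6s - 3.
Evaluating at s = 9: f(9) = -543.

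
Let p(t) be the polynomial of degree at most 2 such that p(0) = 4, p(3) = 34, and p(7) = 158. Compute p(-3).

28

Using the Lagrange interpolation formula with nodes 0, 3, 7:
  L_0(t) = (t - 3)(t - 7) / 21
  L_1(t) = t(t - 7) / -12
  L_2(t) = t(t - 3) / 28
Then p(t) = 4·L_0(t) + 34·L_1(t) + 158·L_2(t).
Expanding and collecting terms gives p(t) = 3t² + t + 4.
Evaluating at t = -3: p(-3) = 28.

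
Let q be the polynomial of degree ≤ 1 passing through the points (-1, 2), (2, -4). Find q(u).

Using the Lagrange interpolation formula with nodes -1, 2:
  L_0(u) = (u - 2) / -3
  L_1(u) = (u + 1) / 3
Then q(u) = 2·L_0(u) - 4·L_1(u).
Expanding and collecting terms gives q(u) = -2u.
Check: q(2) = -4. ✓

q(u) = -2u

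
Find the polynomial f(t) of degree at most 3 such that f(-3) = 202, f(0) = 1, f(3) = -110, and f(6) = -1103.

Using the Lagrange interpolation formula with nodes -3, 0, 3, 6:
  L_0(t) = t(t - 3)(t - 6) / -162
  L_1(t) = (t + 3)(t - 3)(t - 6) / 54
  L_2(t) = (t + 3)t(t - 6) / -54
  L_3(t) = (t + 3)t(t - 3) / 162
Then f(t) = 202·L_0(t) + 1·L_1(t) - 110·L_2(t) - 1103·L_3(t).
Expanding and collecting terms gives f(t) = -6t³ + 5t² + 2t + 1.
Check: f(0) = 1. ✓

f(t) = -6t^3 + 5t^2 + 2t + 1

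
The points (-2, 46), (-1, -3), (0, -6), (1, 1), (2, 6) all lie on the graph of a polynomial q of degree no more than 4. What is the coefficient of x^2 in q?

4

Write q(x) = ax^4 + bx^3 + cx^2 + dx + e. Substituting each data point gives a linear system:
  16a - 8b + 4c - 2d + e = 46
  a - b + c - d + e = -3
  e = -6
  a + b + c + d + e = 1
  16a + 8b + 4c + 2d + e = 6
Solving the system yields a = 1, b = -4, c = 4, d = 6, e = -6.
So q(x) = x^4 - 4x^3 + 4x^2 + 6x - 6.
The coefficient of x^2 is 4.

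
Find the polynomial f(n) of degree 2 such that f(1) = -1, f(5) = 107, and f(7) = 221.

f(n) = 5n^2 - 3n - 3

Using the Lagrange interpolation formula with nodes 1, 5, 7:
  L_0(n) = (n - 5)(n - 7) / 24
  L_1(n) = (n - 1)(n - 7) / -8
  L_2(n) = (n - 1)(n - 5) / 12
Then f(n) = -1·L_0(n) + 107·L_1(n) + 221·L_2(n).
Expanding and collecting terms gives f(n) = 5n^2 - 3n - 3.
Check: f(1) = -1. ✓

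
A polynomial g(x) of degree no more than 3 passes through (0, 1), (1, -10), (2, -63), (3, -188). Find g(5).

-774

Using the Lagrange interpolation formula with nodes 0, 1, 2, 3:
  L_0(x) = (x - 1)(x - 2)(x - 3) / -6
  L_1(x) = x(x - 2)(x - 3) / 2
  L_2(x) = x(x - 1)(x - 3) / -2
  L_3(x) = x(x - 1)(x - 2) / 6
Then g(x) = 1·L_0(x) - 10·L_1(x) - 63·L_2(x) - 188·L_3(x).
Expanding and collecting terms gives g(x) = -5x^3 - 6x^2 + 1.
Evaluating at x = 5: g(5) = -774.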